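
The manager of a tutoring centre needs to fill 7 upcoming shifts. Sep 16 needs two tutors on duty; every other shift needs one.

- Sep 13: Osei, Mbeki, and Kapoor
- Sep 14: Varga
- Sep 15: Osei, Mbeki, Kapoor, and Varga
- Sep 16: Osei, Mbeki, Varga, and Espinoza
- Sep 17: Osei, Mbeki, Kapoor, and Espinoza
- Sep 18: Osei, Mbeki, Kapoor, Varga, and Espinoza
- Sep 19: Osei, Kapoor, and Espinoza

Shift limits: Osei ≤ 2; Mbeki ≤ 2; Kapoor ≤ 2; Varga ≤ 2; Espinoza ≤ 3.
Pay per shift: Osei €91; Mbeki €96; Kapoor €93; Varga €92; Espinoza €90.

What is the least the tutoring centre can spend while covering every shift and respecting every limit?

€729

Sep 14 can only be covered by Varga, so that assignment is forced.
Picking the cheapest available tutor for each shift independently would cost €725, but that ignores the shift limits.
An optimal schedule: Sep 13→Osei, Sep 14→Varga, Sep 15→Osei, Sep 16→Espinoza+Varga, Sep 17→Espinoza, Sep 18→Kapoor, Sep 19→Espinoza.
Total: 91 + 92 + 91 + 90 + 92 + 90 + 93 + 90 = €729.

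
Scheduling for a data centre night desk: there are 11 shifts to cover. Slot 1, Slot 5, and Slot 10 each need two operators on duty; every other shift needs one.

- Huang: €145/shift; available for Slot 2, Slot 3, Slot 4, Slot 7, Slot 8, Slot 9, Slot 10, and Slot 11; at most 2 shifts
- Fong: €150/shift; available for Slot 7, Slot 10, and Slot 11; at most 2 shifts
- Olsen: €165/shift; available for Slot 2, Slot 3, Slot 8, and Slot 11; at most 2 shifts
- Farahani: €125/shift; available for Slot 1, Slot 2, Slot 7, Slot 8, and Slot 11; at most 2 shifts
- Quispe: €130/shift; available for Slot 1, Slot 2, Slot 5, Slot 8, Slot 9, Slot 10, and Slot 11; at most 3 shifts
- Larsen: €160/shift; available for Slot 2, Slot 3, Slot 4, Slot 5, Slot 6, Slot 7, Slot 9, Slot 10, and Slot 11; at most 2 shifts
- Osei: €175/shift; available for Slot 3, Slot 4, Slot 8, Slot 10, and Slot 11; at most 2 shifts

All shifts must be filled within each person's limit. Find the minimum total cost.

Slot 1 can only be covered by Farahani and Quispe, so that assignment is forced.
Slot 5 can only be covered by Quispe and Larsen, so that assignment is forced.
Slot 6 can only be covered by Larsen, so that assignment is forced.
Picking the cheapest available operator for each shift independently would cost €1900, but that ignores the shift limits.
An optimal schedule: Slot 1→Farahani+Quispe, Slot 2→Olsen, Slot 3→Olsen, Slot 4→Huang, Slot 5→Quispe+Larsen, Slot 6→Larsen, Slot 7→Fong, Slot 8→Farahani, Slot 9→Huang, Slot 10→Quispe+Osei, Slot 11→Fong.
Total: 125 + 130 + 165 + 165 + 145 + 130 + 160 + 160 + 150 + 125 + 145 + 130 + 175 + 150 = €2055.

€2055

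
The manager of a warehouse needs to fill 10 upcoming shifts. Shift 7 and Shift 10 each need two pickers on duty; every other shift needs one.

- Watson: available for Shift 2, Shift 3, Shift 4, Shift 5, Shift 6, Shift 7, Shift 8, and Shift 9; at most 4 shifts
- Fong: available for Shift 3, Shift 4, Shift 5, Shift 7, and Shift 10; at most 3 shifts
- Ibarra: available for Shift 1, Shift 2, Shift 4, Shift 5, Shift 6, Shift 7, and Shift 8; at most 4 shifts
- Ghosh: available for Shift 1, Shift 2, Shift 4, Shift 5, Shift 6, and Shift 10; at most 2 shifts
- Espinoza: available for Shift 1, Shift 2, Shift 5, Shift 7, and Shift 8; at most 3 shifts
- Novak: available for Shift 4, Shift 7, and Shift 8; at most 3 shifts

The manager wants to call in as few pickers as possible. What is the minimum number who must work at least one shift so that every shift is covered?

12 slots to fill and no one can take more than 4, so at least ⌈12/4⌉ = 3 pickers are needed.
Any 3 pickers together have capacity at most 4+4+3 = 11 < 12 slots, so 3 can never suffice.
Watson, Fong, Ibarra, and Ghosh alone can cover everything: Shift 1→Ibarra, Shift 2→Watson, Shift 3→Watson, Shift 4→Fong, Shift 5→Ibarra, Shift 6→Ibarra, Shift 7→Fong+Ibarra, Shift 8→Watson, Shift 9→Watson, Shift 10→Fong+Ghosh.

4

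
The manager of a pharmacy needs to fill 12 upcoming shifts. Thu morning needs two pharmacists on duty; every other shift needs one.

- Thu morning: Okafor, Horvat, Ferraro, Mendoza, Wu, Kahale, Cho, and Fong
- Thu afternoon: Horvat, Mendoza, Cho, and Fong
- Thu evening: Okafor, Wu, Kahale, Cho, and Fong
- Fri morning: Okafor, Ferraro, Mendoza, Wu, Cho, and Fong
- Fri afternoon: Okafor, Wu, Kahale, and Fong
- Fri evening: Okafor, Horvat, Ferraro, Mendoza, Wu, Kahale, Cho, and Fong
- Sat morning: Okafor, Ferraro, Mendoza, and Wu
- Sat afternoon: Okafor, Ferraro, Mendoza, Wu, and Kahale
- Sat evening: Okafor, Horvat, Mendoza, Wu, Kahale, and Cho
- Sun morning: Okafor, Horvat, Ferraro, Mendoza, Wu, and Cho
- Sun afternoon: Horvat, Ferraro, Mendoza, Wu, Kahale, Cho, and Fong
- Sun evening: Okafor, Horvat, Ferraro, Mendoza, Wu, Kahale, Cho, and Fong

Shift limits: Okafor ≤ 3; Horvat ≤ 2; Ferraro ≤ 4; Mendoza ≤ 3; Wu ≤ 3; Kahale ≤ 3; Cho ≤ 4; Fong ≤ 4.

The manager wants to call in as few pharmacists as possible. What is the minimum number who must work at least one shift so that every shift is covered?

4

13 slots to fill and no one can take more than 4, so at least ⌈13/4⌉ = 4 pharmacists are needed.
Okafor, Horvat, Ferraro, and Cho alone can cover everything: Thu morning→Ferraro+Cho, Thu afternoon→Horvat, Thu evening→Okafor, Fri morning→Ferraro, Fri afternoon→Okafor, Fri evening→Cho, Sat morning→Okafor, Sat afternoon→Ferraro, Sat evening→Horvat, Sun morning→Cho, Sun afternoon→Ferraro, Sun evening→Cho.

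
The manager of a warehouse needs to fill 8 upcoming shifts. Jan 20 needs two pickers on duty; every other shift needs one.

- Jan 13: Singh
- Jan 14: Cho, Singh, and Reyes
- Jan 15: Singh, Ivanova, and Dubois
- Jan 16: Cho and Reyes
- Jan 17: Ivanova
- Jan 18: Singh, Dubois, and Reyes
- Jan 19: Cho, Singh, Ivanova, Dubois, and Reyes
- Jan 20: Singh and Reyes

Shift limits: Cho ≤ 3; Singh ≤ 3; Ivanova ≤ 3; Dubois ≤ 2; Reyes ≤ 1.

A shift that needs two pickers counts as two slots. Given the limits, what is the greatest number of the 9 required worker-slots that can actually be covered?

Total capacity across all pickers is 3+3+3+2+1 = 12, and 9 slots are needed, so at most 9 can be filled.
An assignment achieving 9: Jan 13→Singh, Jan 14→Cho, Jan 15→Singh, Jan 16→Cho, Jan 17→Ivanova, Jan 18→Dubois, Jan 19→Cho, Jan 20→Singh+Reyes.
Loads: Cho 3/3, Singh 3/3, Ivanova 1/3, Dubois 1/2, Reyes 1/1.

9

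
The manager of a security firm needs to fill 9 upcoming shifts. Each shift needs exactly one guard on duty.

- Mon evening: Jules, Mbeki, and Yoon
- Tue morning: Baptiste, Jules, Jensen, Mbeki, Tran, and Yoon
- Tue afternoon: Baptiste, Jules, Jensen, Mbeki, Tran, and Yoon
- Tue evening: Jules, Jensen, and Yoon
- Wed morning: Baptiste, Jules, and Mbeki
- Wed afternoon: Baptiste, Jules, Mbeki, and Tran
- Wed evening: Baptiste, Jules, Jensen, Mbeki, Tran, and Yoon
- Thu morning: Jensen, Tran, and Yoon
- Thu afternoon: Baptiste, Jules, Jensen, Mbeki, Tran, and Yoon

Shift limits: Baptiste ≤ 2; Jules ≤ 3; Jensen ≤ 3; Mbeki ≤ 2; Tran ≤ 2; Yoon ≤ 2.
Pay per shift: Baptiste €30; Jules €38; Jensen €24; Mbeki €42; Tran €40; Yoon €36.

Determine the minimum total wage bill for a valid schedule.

€280

Picking the cheapest available guard for each shift independently would cost €240, but that ignores the shift limits.
An optimal schedule: Mon evening→Yoon, Tue morning→Jensen, Tue afternoon→Yoon, Tue evening→Jensen, Wed morning→Baptiste, Wed afternoon→Baptiste, Wed evening→Jules, Thu morning→Jensen, Thu afternoon→Jules.
Total: 36 + 24 + 36 + 24 + 30 + 30 + 38 + 24 + 38 = €280.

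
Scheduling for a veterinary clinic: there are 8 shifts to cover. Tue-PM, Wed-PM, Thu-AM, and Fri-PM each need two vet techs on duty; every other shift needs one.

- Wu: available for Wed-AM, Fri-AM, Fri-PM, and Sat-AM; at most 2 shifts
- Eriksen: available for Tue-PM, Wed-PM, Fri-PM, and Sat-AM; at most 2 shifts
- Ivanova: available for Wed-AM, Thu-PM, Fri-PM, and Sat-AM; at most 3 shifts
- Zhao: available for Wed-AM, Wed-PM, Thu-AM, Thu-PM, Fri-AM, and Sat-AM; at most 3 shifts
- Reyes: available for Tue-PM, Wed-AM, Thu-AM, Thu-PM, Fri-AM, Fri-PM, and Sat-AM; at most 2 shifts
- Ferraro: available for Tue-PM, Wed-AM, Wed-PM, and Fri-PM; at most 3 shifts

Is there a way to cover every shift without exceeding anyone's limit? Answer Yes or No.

Yes

Thu-AM can only be covered by Zhao and Reyes, so that assignment is forced.
One valid schedule: Tue-PM→Eriksen+Reyes, Wed-AM→Wu, Wed-PM→Eriksen+Zhao, Thu-AM→Zhao+Reyes, Thu-PM→Ivanova, Fri-AM→Wu, Fri-PM→Ivanova+Ferraro, Sat-AM→Ivanova.
Loads: Wu 2/2, Eriksen 2/2, Ivanova 3/3, Zhao 2/3, Reyes 2/2, Ferraro 1/3 — all within limits.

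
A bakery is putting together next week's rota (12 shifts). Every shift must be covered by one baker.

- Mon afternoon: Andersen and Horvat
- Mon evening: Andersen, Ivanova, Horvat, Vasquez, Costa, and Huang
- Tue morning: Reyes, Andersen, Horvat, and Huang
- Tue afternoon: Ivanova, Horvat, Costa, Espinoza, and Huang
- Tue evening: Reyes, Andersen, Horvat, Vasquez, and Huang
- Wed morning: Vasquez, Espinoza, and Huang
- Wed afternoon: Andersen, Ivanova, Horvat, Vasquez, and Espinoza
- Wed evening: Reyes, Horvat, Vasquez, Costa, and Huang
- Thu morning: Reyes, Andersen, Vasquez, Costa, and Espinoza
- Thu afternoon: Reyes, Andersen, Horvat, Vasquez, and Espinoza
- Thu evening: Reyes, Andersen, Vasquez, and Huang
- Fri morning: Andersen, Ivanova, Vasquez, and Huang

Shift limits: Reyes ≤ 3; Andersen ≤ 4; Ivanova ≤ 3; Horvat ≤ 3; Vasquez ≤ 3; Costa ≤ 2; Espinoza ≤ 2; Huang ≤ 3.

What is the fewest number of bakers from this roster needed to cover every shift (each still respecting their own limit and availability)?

4

12 slots to fill and no one can take more than 4, so at least ⌈12/4⌉ = 3 bakers are needed.
Any 3 bakers together have capacity at most 4+3+3 = 10 < 12 slots, so 3 can never suffice.
Reyes, Andersen, Ivanova, and Vasquez alone can cover everything: Mon afternoon→Andersen, Mon evening→Andersen, Tue morning→Reyes, Tue afternoon→Ivanova, Tue evening→Reyes, Wed morning→Vasquez, Wed afternoon→Andersen, Wed evening→Reyes, Thu morning→Andersen, Thu afternoon→Vasquez, Thu evening→Vasquez, Fri morning→Ivanova.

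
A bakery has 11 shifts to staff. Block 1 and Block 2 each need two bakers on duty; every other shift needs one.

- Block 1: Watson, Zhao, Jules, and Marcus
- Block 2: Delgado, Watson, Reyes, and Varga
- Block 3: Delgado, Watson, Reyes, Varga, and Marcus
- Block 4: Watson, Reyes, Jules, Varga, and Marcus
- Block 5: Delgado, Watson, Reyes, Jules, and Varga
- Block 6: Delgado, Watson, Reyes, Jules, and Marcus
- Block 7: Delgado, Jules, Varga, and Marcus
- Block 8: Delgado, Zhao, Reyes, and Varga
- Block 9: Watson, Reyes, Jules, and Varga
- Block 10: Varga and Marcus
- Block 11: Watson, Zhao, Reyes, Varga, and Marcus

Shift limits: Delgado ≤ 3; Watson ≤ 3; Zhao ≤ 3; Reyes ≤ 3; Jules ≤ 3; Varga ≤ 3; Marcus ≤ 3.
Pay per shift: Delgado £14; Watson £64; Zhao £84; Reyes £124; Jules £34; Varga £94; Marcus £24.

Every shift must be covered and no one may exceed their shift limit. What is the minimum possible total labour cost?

Picking the cheapest available baker for each shift independently would cost £312, but that ignores the shift limits.
An optimal schedule: Block 1→Watson+Zhao, Block 2→Delgado+Watson, Block 3→Marcus, Block 4→Marcus, Block 5→Jules, Block 6→Jules, Block 7→Delgado, Block 8→Delgado, Block 9→Jules, Block 10→Marcus, Block 11→Watson.
Total: 64 + 84 + 14 + 64 + 24 + 24 + 34 + 34 + 14 + 14 + 34 + 24 + 64 = £492.

£492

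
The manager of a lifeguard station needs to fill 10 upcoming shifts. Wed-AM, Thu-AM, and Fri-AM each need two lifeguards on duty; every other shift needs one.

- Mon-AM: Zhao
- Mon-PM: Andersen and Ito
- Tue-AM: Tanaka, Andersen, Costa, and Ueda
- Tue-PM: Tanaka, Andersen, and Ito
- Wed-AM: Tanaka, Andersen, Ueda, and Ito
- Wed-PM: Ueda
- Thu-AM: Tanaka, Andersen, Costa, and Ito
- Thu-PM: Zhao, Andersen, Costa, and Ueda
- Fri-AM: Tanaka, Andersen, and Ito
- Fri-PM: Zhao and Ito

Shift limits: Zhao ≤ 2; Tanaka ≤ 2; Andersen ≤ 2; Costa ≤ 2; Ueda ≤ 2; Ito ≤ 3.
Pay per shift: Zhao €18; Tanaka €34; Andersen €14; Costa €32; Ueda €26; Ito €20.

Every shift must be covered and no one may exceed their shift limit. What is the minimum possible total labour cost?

Mon-AM can only be covered by Zhao, so that assignment is forced.
Wed-PM can only be covered by Ueda, so that assignment is forced.
Picking the cheapest available lifeguard for each shift independently would cost €220, but that ignores the shift limits.
An optimal schedule: Mon-AM→Zhao, Mon-PM→Andersen, Tue-AM→Andersen, Tue-PM→Tanaka, Wed-AM→Ueda+Ito, Wed-PM→Ueda, Thu-AM→Costa+Ito, Thu-PM→Costa, Fri-AM→Tanaka+Ito, Fri-PM→Zhao.
Total: 18 + 14 + 14 + 34 + 26 + 20 + 26 + 32 + 20 + 32 + 34 + 20 + 18 = €308.

€308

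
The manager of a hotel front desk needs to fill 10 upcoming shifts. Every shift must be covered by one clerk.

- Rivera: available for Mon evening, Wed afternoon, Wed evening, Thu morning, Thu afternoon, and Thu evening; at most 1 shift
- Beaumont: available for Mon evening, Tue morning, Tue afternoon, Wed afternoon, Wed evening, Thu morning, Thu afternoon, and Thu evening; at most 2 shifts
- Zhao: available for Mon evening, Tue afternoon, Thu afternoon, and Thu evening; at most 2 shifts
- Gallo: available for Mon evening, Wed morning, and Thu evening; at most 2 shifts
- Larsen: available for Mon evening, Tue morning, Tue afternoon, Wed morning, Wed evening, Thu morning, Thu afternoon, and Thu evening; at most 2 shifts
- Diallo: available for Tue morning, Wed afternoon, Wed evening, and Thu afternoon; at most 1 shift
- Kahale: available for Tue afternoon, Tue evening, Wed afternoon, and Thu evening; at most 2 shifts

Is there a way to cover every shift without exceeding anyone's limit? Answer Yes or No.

Yes

Tue evening can only be covered by Kahale, so that assignment is forced.
One valid schedule: Mon evening→Zhao, Tue morning→Beaumont, Tue afternoon→Beaumont, Tue evening→Kahale, Wed morning→Gallo, Wed afternoon→Diallo, Wed evening→Larsen, Thu morning→Rivera, Thu afternoon→Zhao, Thu evening→Gallo.
Loads: Rivera 1/1, Beaumont 2/2, Zhao 2/2, Gallo 2/2, Larsen 1/2, Diallo 1/1, Kahale 1/2 — all within limits.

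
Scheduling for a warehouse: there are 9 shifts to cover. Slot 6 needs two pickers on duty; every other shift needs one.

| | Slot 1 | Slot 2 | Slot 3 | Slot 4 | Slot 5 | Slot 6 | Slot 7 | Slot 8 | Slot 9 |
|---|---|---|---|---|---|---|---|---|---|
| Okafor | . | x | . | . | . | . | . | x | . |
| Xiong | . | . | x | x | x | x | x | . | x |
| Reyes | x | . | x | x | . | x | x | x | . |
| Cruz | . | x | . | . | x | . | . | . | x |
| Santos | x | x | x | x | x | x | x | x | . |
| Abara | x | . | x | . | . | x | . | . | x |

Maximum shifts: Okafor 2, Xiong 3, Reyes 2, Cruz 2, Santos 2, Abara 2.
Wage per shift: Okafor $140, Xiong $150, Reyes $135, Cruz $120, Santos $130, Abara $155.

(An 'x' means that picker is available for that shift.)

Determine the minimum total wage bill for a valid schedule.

Picking the cheapest available picker for each shift independently would cost $1275, but that ignores the shift limits.
An optimal schedule: Slot 1→Santos, Slot 2→Okafor, Slot 3→Xiong, Slot 4→Santos, Slot 5→Cruz, Slot 6→Reyes+Xiong, Slot 7→Reyes, Slot 8→Okafor, Slot 9→Cruz.
Total: 130 + 140 + 150 + 130 + 120 + 135 + 150 + 135 + 140 + 120 = $1350.

$1350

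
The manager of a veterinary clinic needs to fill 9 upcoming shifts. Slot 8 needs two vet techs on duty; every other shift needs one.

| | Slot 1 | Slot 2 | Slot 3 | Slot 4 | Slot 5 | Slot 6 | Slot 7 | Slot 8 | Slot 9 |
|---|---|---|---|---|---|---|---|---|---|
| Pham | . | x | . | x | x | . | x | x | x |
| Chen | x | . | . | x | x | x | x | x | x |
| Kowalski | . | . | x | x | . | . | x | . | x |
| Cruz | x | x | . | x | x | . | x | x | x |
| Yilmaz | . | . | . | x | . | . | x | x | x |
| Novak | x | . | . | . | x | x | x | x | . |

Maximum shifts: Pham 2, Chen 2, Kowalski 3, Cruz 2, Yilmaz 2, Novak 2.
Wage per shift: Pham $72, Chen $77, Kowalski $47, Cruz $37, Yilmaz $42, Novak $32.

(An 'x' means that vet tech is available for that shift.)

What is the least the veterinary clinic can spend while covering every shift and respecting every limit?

$435

Slot 3 can only be covered by Kowalski, so that assignment is forced.
Picking the cheapest available vet tech for each shift independently would cost $355, but that ignores the shift limits.
An optimal schedule: Slot 1→Novak, Slot 2→Cruz, Slot 3→Kowalski, Slot 4→Yilmaz, Slot 5→Cruz, Slot 6→Novak, Slot 7→Kowalski, Slot 8→Yilmaz+Pham, Slot 9→Kowalski.
Total: 32 + 37 + 47 + 42 + 37 + 32 + 47 + 42 + 72 + 47 = $435.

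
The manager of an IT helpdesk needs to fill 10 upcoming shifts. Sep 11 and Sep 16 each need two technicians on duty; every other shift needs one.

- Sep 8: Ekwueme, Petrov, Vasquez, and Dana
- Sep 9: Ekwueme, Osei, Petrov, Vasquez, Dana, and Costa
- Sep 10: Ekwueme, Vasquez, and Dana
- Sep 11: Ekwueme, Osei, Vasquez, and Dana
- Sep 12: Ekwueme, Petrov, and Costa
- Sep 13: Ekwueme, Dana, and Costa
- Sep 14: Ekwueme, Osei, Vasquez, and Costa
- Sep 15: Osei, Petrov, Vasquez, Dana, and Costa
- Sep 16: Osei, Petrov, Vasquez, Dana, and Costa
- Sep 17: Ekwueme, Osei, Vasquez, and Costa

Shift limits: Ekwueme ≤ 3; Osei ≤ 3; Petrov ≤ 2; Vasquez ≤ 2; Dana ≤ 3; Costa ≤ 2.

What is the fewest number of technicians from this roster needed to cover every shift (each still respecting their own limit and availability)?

5

12 slots to fill and no one can take more than 3, so at least ⌈12/3⌉ = 4 technicians are needed.
Any 4 technicians together have capacity at most 3+3+3+2 = 11 < 12 slots, so 4 can never suffice.
Ekwueme, Osei, Petrov, Vasquez, and Dana alone can cover everything: Sep 8→Petrov, Sep 9→Petrov, Sep 10→Ekwueme, Sep 11→Vasquez+Dana, Sep 12→Ekwueme, Sep 13→Ekwueme, Sep 14→Osei, Sep 15→Osei, Sep 16→Vasquez+Dana, Sep 17→Osei.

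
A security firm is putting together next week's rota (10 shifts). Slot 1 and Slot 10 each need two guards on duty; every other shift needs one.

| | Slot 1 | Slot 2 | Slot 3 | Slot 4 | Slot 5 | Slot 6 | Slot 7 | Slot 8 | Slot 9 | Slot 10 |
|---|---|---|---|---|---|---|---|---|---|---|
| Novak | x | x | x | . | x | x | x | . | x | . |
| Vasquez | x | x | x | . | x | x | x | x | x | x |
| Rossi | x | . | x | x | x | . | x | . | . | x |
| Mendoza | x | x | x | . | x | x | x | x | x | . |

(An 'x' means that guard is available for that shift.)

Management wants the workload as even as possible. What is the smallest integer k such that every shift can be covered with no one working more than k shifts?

With 4 guards and 12 worker-slots to fill, someone must work at least ⌈12/4⌉ = 3 shifts, so k ≥ 3.
k = 3 works: Slot 1→Rossi+Mendoza, Slot 2→Novak, Slot 3→Vasquez, Slot 4→Rossi, Slot 5→Mendoza, Slot 6→Novak, Slot 7→Mendoza, Slot 8→Vasquez, Slot 9→Novak, Slot 10→Vasquez+Rossi.
Loads: Novak 3, Vasquez 3, Rossi 3, Mendoza 3 — all ≤ 3.

3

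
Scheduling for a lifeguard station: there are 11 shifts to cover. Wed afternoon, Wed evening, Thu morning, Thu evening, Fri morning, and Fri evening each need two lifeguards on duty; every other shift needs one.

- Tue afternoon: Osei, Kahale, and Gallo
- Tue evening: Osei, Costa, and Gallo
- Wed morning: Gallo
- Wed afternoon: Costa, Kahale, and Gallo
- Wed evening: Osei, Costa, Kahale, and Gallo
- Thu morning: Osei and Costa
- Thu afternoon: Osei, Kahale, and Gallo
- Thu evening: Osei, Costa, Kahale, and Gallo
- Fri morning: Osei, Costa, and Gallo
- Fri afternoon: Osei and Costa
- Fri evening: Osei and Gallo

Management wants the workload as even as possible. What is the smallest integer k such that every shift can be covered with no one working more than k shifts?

5

With 4 lifeguards and 17 worker-slots to fill, someone must work at least ⌈17/4⌉ = 5 shifts, so k ≥ 5.
k = 5 works: Tue afternoon→Osei, Tue evening→Osei, Wed morning→Gallo, Wed afternoon→Costa+Kahale, Wed evening→Costa+Kahale, Thu morning→Osei+Costa, Thu afternoon→Kahale, Thu evening→Costa+Kahale, Fri morning→Costa+Gallo, Fri afternoon→Osei, Fri evening→Osei+Gallo.
Loads: Osei 5, Costa 5, Kahale 4, Gallo 3 — all ≤ 5.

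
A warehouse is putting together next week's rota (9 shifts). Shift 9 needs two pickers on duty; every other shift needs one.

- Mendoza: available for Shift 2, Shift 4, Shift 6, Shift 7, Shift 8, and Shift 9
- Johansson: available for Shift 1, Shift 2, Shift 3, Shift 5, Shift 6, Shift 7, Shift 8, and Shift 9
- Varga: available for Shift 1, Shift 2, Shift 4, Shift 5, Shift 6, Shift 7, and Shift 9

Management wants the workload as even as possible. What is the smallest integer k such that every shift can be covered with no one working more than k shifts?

With 3 pickers and 10 worker-slots to fill, someone must work at least ⌈10/3⌉ = 4 shifts, so k ≥ 4.
k = 4 works: Shift 1→Johansson, Shift 2→Mendoza, Shift 3→Johansson, Shift 4→Mendoza, Shift 5→Johansson, Shift 6→Mendoza, Shift 7→Varga, Shift 8→Mendoza, Shift 9→Johansson+Varga.
Loads: Mendoza 4, Johansson 4, Varga 2 — all ≤ 4.

4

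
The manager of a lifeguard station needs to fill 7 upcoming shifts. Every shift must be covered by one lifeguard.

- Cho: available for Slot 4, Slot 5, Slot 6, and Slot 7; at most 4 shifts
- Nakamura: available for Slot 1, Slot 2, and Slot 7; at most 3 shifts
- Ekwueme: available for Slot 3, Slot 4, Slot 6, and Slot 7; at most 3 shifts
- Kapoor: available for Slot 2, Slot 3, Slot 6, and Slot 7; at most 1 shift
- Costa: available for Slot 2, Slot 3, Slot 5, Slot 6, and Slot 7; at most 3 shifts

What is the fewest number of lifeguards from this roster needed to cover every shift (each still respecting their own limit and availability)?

7 slots to fill and no one can take more than 4, so at least ⌈7/4⌉ = 2 lifeguards are needed.
No set of 2 lifeguards can cover every shift (each such set leaves at least one shift with no one available or exceeds a cap).
Cho, Nakamura, and Ekwueme alone can cover everything: Slot 1→Nakamura, Slot 2→Nakamura, Slot 3→Ekwueme, Slot 4→Cho, Slot 5→Cho, Slot 6→Cho, Slot 7→Cho.

3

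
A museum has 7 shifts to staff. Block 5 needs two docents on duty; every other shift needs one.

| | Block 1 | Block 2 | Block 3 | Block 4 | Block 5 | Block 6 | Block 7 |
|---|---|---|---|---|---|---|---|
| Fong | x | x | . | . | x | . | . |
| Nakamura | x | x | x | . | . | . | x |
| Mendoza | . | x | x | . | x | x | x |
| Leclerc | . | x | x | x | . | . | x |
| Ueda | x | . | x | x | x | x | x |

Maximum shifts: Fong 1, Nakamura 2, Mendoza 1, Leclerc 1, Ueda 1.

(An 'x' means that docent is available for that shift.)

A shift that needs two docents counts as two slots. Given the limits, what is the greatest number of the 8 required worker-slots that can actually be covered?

Total capacity across all docents is 1+2+1+1+1 = 6, and 8 slots are needed, so at most 6 can be filled.
An assignment achieving 6: Block 1→Fong, Block 2→Nakamura, Block 3→Nakamura, Block 4→Leclerc, Block 5→Ueda, Block 6→Mendoza.
Loads: Fong 1/1, Nakamura 2/2, Mendoza 1/1, Leclerc 1/1, Ueda 1/1.

6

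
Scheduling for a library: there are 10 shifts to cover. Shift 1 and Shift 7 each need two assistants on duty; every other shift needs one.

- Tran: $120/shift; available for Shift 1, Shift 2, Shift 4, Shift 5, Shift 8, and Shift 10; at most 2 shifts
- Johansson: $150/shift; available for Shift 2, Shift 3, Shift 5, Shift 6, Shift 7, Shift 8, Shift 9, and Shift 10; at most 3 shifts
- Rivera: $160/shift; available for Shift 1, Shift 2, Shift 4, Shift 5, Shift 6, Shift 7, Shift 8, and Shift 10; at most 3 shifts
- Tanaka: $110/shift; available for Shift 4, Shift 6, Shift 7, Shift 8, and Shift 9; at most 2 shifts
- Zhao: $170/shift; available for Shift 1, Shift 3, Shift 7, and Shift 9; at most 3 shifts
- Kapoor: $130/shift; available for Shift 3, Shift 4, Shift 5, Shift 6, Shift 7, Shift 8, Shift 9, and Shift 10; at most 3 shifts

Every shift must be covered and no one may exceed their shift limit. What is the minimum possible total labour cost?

Picking the cheapest available assistant for each shift independently would cost $1450, but that ignores the shift limits.
An optimal schedule: Shift 1→Tran+Rivera, Shift 2→Tran, Shift 3→Kapoor, Shift 4→Tanaka, Shift 5→Kapoor, Shift 6→Tanaka, Shift 7→Johansson+Rivera, Shift 8→Johansson, Shift 9→Kapoor, Shift 10→Johansson.
Total: 120 + 160 + 120 + 130 + 110 + 130 + 110 + 150 + 160 + 150 + 130 + 150 = $1620.

$1620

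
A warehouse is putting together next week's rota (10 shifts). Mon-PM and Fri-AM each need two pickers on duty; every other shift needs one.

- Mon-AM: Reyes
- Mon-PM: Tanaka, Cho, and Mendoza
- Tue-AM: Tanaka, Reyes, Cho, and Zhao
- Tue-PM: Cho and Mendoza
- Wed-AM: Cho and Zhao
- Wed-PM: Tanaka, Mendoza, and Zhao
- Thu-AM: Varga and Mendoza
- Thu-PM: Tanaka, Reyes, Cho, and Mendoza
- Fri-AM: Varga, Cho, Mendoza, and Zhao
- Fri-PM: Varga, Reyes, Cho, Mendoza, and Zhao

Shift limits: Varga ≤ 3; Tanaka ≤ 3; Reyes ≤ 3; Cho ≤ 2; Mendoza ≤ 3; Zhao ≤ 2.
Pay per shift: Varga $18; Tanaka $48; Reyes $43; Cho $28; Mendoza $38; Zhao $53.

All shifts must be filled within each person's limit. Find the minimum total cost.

Mon-AM can only be covered by Reyes, so that assignment is forced.
Picking the cheapest available picker for each shift independently would cost $341, but that ignores the shift limits.
An optimal schedule: Mon-AM→Reyes, Mon-PM→Mendoza+Tanaka, Tue-AM→Reyes, Tue-PM→Cho, Wed-AM→Cho, Wed-PM→Mendoza, Thu-AM→Varga, Thu-PM→Reyes, Fri-AM→Varga+Mendoza, Fri-PM→Varga.
Total: 43 + 38 + 48 + 43 + 28 + 28 + 38 + 18 + 43 + 18 + 38 + 18 = $401.

$401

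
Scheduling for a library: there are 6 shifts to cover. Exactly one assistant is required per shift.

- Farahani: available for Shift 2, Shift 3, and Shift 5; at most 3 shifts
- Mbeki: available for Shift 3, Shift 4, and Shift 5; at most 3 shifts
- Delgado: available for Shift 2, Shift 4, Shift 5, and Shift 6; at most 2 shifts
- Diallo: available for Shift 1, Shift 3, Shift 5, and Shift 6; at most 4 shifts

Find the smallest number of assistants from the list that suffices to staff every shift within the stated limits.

6 slots to fill and no one can take more than 4, so at least ⌈6/4⌉ = 2 assistants are needed.
Delgado and Diallo alone can cover everything: Shift 1→Diallo, Shift 2→Delgado, Shift 3→Diallo, Shift 4→Delgado, Shift 5→Diallo, Shift 6→Diallo.

2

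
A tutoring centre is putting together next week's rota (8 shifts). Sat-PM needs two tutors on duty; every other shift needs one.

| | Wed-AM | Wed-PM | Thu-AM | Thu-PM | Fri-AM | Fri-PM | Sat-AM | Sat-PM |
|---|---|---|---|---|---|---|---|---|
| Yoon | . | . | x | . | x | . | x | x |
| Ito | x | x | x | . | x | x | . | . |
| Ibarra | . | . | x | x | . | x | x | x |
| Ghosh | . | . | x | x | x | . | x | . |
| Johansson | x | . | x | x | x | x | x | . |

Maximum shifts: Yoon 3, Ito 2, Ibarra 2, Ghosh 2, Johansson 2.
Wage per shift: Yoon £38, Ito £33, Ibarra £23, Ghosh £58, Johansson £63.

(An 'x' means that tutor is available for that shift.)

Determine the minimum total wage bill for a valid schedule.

Wed-PM can only be covered by Ito, so that assignment is forced.
Sat-PM can only be covered by Yoon and Ibarra, so that assignment is forced.
Picking the cheapest available tutor for each shift independently would cost £252, but that ignores the shift limits.
An optimal schedule: Wed-AM→Ito, Wed-PM→Ito, Thu-AM→Ghosh, Thu-PM→Ghosh, Fri-AM→Yoon, Fri-PM→Ibarra, Sat-AM→Yoon, Sat-PM→Ibarra+Yoon.
Total: 33 + 33 + 58 + 58 + 38 + 23 + 38 + 23 + 38 = £342.

£342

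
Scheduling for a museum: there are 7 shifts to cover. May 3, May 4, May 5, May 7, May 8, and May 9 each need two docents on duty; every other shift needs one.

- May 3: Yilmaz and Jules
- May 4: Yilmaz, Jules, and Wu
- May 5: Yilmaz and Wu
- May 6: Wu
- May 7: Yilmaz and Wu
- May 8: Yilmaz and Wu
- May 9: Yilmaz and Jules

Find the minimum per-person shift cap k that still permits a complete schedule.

5

With 3 docents and 13 worker-slots to fill, someone must work at least ⌈13/3⌉ = 5 shifts, so k ≥ 5.
k = 5 works: May 3→Yilmaz+Jules, May 4→Jules+Wu, May 5→Yilmaz+Wu, May 6→Wu, May 7→Yilmaz+Wu, May 8→Yilmaz+Wu, May 9→Yilmaz+Jules.
Loads: Yilmaz 5, Jules 3, Wu 5 — all ≤ 5.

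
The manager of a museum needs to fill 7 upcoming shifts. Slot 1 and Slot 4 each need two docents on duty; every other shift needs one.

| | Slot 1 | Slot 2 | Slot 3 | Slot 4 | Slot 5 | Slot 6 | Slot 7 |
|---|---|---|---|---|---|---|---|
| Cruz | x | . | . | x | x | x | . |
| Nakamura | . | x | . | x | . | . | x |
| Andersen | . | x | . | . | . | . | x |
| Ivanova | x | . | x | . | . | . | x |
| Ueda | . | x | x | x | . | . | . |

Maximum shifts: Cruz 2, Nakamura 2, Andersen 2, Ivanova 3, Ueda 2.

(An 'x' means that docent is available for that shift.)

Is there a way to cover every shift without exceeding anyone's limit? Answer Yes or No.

No

Total capacity is 11 and 9 slots are needed, so capacity alone doesn't rule it out.
Shifts {Slot 1, Slot 5, Slot 6} need 4 worker-slots in total, but the docents available for any of those shifts (Cruz and Ivanova) can supply at most 3 among them. So no valid schedule exists.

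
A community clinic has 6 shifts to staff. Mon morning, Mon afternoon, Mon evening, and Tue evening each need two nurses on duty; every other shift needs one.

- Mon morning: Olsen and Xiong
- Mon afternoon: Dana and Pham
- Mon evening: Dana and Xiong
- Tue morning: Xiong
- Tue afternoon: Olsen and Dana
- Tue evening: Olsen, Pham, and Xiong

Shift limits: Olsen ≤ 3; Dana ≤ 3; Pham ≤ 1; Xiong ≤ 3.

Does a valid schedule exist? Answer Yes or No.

Total capacity is 10 and 10 slots are needed, so capacity alone doesn't rule it out.
Shifts {Mon morning, Mon afternoon, Mon evening, Tue morning, Tue evening} need 9 worker-slots in total, but the nurses available for any of those shifts (Olsen, Dana, Pham, and Xiong) can supply at most 8 among them. So no valid schedule exists.

No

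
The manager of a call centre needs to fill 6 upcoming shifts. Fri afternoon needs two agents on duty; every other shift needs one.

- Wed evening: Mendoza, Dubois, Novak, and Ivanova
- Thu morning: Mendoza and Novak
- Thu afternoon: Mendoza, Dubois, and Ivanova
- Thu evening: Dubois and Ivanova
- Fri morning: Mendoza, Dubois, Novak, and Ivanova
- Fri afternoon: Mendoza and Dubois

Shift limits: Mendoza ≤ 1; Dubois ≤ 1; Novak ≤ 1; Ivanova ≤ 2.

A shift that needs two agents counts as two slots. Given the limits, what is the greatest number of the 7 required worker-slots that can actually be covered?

Total capacity across all agents is 1+1+1+2 = 5, and 7 slots are needed, so at most 5 can be filled.
An assignment achieving 5: Wed evening→Novak, Thu morning→Mendoza, Thu afternoon→Ivanova, Thu evening→Dubois, Fri morning→Ivanova.
Loads: Mendoza 1/1, Dubois 1/1, Novak 1/1, Ivanova 2/2.

5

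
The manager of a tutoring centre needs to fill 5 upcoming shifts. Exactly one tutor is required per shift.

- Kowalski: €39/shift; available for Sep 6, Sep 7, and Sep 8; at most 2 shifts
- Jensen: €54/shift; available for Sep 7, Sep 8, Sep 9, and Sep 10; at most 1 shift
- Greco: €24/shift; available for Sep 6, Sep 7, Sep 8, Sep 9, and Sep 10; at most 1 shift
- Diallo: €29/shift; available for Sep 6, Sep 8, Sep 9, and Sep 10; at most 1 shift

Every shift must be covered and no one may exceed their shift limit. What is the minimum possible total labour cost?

€185

Picking the cheapest available tutor for each shift independently would cost €120, but that ignores the shift limits.
An optimal schedule: Sep 6→Kowalski, Sep 7→Kowalski, Sep 8→Diallo, Sep 9→Jensen, Sep 10→Greco.
Total: 39 + 39 + 29 + 54 + 24 = €185.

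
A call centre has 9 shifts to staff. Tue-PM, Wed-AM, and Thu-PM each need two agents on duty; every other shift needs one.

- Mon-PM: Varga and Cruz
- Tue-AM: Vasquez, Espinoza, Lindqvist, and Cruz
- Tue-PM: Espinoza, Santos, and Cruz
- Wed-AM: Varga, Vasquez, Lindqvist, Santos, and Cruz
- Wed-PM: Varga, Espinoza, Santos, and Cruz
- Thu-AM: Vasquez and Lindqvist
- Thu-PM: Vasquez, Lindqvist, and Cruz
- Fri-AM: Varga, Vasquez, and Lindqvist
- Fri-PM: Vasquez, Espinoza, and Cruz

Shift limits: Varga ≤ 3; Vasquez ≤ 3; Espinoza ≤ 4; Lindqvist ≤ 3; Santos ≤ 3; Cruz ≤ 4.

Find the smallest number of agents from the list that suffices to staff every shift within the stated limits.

12 slots to fill and no one can take more than 4, so at least ⌈12/4⌉ = 3 agents are needed.
Any 3 agents together have capacity at most 4+4+3 = 11 < 12 slots, so 3 can never suffice.
Varga, Vasquez, Espinoza, and Cruz alone can cover everything: Mon-PM→Varga, Tue-AM→Vasquez, Tue-PM→Espinoza+Cruz, Wed-AM→Varga+Cruz, Wed-PM→Espinoza, Thu-AM→Vasquez, Thu-PM→Vasquez+Cruz, Fri-AM→Varga, Fri-PM→Espinoza.

4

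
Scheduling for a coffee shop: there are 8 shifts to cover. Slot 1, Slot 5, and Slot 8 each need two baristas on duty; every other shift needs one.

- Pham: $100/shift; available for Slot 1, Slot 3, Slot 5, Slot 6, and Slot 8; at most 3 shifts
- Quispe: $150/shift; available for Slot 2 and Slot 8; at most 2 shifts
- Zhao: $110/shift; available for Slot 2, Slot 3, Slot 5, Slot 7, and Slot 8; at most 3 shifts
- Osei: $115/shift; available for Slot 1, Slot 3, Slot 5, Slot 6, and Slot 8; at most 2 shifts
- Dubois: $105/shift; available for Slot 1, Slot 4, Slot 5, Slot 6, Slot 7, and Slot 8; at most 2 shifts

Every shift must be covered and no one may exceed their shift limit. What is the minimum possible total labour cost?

Slot 4 can only be covered by Dubois, so that assignment is forced.
Picking the cheapest available barista for each shift independently would cost $1135, but that ignores the shift limits.
An optimal schedule: Slot 1→Pham+Osei, Slot 2→Zhao, Slot 3→Pham, Slot 4→Dubois, Slot 5→Zhao+Osei, Slot 6→Pham, Slot 7→Dubois, Slot 8→Zhao+Quispe.
Total: 100 + 115 + 110 + 100 + 105 + 110 + 115 + 100 + 105 + 110 + 150 = $1220.

$1220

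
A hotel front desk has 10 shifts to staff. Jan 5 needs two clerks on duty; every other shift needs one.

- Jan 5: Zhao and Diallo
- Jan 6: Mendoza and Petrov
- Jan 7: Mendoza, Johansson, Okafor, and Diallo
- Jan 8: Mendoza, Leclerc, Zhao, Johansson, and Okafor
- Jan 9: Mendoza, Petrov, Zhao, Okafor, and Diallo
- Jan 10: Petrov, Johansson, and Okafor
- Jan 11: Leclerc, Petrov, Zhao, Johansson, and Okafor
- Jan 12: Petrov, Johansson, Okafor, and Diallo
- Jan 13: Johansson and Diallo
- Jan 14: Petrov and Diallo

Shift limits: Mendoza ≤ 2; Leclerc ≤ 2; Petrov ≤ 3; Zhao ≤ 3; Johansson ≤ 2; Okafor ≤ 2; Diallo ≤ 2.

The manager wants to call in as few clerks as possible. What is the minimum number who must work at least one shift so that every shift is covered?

11 slots to fill and no one can take more than 3, so at least ⌈11/3⌉ = 4 clerks are needed.
Any 4 clerks together have capacity at most 3+3+2+2 = 10 < 11 slots, so 4 can never suffice.
Mendoza, Leclerc, Petrov, Zhao, and Diallo alone can cover everything: Jan 5→Zhao+Diallo, Jan 6→Mendoza, Jan 7→Mendoza, Jan 8→Leclerc, Jan 9→Zhao, Jan 10→Petrov, Jan 11→Leclerc, Jan 12→Petrov, Jan 13→Diallo, Jan 14→Petrov.

5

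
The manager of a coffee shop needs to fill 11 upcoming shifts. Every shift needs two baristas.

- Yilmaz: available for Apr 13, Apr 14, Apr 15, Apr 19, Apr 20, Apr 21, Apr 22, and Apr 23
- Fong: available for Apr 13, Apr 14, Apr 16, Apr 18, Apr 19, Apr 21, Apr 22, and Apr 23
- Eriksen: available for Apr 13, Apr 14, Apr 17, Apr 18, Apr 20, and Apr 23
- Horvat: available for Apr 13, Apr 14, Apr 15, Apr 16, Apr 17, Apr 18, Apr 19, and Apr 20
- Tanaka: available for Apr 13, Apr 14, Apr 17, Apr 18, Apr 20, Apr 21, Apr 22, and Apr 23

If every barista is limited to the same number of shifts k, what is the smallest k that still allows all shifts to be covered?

With 5 baristas and 22 worker-slots to fill, someone must work at least ⌈22/5⌉ = 5 shifts, so k ≥ 5.
k = 5 works: Apr 13→Eriksen+Horvat, Apr 14→Horvat+Tanaka, Apr 15→Yilmaz+Horvat, Apr 16→Fong+Horvat, Apr 17→Eriksen+Horvat, Apr 18→Fong+Eriksen, Apr 19→Yilmaz+Fong, Apr 20→Yilmaz+Eriksen, Apr 21→Yilmaz+Fong, Apr 22→Yilmaz+Fong, Apr 23→Eriksen+Tanaka.
Loads: Yilmaz 5, Fong 5, Eriksen 5, Horvat 5, Tanaka 2 — all ≤ 5.

5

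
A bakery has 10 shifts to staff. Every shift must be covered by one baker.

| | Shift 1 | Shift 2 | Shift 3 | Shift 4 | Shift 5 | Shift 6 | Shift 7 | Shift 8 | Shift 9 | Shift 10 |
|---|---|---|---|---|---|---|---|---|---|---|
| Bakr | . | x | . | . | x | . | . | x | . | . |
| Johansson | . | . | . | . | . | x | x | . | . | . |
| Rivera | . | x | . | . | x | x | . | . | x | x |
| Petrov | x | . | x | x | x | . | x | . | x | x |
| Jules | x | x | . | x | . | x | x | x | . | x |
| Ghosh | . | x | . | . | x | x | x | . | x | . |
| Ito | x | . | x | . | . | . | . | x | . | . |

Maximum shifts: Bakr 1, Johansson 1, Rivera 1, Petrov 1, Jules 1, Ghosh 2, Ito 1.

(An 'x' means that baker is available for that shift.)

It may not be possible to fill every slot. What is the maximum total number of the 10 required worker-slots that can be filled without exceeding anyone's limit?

8

Total capacity across all bakers is 1+1+1+1+1+2+1 = 8, and 10 slots are needed, so at most 8 can be filled.
An assignment achieving 8: Shift 1→Ito, Shift 2→Ghosh, Shift 3→Petrov, Shift 4→Jules, Shift 5→Ghosh, Shift 6→Johansson, Shift 8→Bakr, Shift 9→Rivera.
Loads: Bakr 1/1, Johansson 1/1, Rivera 1/1, Petrov 1/1, Jules 1/1, Ghosh 2/2, Ito 1/1.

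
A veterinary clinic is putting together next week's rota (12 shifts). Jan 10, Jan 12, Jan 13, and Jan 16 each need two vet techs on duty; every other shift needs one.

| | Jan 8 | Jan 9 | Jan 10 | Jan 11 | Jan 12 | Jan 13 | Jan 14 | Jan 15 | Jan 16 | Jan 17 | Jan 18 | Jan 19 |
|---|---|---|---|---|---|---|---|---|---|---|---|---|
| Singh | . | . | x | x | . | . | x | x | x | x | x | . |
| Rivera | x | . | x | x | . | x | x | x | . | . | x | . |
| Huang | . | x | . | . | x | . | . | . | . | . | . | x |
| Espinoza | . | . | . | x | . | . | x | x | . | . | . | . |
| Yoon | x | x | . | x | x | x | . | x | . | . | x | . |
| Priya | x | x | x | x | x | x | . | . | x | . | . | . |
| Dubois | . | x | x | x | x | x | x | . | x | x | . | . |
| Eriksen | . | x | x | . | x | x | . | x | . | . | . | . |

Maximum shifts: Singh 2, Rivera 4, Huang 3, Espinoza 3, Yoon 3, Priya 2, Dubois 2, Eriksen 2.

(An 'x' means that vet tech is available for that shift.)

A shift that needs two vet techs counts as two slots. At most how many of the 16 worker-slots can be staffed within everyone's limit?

16

Total capacity across all vet techs is 2+4+3+3+3+2+2+2 = 21, and 16 slots are needed, so at most 16 can be filled.
An assignment achieving 16: Jan 8→Rivera, Jan 9→Huang, Jan 10→Rivera+Priya, Jan 11→Espinoza, Jan 12→Huang+Yoon, Jan 13→Yoon+Dubois, Jan 14→Rivera, Jan 15→Espinoza, Jan 16→Singh+Priya, Jan 17→Singh, Jan 18→Rivera, Jan 19→Huang.
Loads: Singh 2/2, Rivera 4/4, Huang 3/3, Espinoza 2/3, Yoon 2/3, Priya 2/2, Dubois 1/2, Eriksen 0/2.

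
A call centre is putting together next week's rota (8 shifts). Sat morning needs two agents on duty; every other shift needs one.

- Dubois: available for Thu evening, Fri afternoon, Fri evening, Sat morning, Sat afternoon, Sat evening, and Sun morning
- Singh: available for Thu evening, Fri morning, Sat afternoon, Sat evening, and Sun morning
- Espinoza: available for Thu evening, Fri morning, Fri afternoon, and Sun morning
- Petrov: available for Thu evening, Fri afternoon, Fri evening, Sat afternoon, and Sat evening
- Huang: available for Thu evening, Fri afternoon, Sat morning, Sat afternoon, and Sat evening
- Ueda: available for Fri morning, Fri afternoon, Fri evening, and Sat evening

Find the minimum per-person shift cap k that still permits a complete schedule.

2

With 6 agents and 9 worker-slots to fill, someone must work at least ⌈9/6⌉ = 2 shifts, so k ≥ 2.
k = 2 works: Thu evening→Espinoza, Fri morning→Singh, Fri afternoon→Espinoza, Fri evening→Dubois, Sat morning→Dubois+Huang, Sat afternoon→Petrov, Sat evening→Petrov, Sun morning→Singh.
Loads: Dubois 2, Singh 2, Espinoza 2, Petrov 2, Huang 1, Ueda 0 — all ≤ 2.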